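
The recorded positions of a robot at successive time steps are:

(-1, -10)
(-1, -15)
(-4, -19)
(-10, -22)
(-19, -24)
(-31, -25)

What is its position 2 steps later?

(-64, -24)

First differences are (+0, -5), (-3, -4), (-6, -3), (-9, -2), (-12, -1); their common second difference is (-3, +1) (constant acceleration).
step 6: (-31, -25) + (-15, +0) → (-46, -25)
step 7: (-46, -25) + (-18, +1) → (-64, -24)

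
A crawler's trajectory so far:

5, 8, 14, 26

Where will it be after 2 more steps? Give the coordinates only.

Consecutive displacements +3, +6, +12 scale by a factor of 2 each step.
step 4: 26 + 24 → 50
step 5: 50 + 48 → 98

98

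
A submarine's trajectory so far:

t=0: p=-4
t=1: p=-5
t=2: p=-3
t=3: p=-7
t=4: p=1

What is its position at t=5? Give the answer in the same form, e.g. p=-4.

p=-15

The jumps are -1, +2, -4, +8 — a geometric progression with ratio -2.
step 5: 1 − 16 → p=-15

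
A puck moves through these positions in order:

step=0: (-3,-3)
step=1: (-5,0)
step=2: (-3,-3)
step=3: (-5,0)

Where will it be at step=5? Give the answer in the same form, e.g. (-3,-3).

The jumps are (-2,+3), (+2,-3), (-2,+3) — a geometric progression with ratio -1.
step 4: (-5,0) + (+2,-3) → (-3,-3)
step 5: (-3,-3) + (-2,+3) → (-5,0)

(-5,0)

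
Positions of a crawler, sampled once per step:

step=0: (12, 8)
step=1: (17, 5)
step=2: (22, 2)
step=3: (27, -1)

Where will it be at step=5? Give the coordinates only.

(37, -7)

The position changes by (+5, -3) every step.
step 4: (27, -1) + (+5, -3) → (32, -4)
step 5: (32, -4) + (+5, -3) → (37, -7)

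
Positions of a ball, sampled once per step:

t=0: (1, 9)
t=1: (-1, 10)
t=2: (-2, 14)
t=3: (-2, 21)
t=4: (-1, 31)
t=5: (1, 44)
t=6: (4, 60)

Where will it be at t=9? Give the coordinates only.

(19, 126)

Taking differences between consecutive positions: (-2, +1), (-1, +4), (+0, +7), (+1, +10), (+2, +13), (+3, +16). These grow by (+1, +3) each step.
step 7: (4, 60) + (+4, +19) → (8, 79)
step 8: (8, 79) + (+5, +22) → (13, 101)
step 9: (13, 101) + (+6, +25) → (19, 126)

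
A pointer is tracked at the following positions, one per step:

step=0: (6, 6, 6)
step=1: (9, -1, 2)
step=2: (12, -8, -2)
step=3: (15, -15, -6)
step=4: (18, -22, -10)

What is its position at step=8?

(30, -50, -26)

Constant displacement of (+3, -7, -4) per step.
step 5: (18, -22, -10) + (+3, -7, -4) → (21, -29, -14)
step 6: (21, -29, -14) + (+3, -7, -4) → (24, -36, -18)
step 7: (24, -36, -18) + (+3, -7, -4) → (27, -43, -22)
step 8: (27, -43, -22) + (+3, -7, -4) → (30, -50, -26)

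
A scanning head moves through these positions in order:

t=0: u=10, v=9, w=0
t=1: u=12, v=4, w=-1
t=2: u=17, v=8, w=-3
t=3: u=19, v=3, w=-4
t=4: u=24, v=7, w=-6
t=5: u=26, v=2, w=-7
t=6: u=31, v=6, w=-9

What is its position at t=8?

u=38, v=5, w=-12

The moves between consecutive positions are (+2,-5,-1), (+5,+4,-2), (+2,-5,-1), (+5,+4,-2), (+2,-5,-1), (+5,+4,-2); they repeat the 2-cycle [(+2,-5,-1), (+5,+4,-2)].
step 7: apply (+2,-5,-1) → u=33, v=1, w=-10
step 8: apply (+5,+4,-2) → u=38, v=5, w=-12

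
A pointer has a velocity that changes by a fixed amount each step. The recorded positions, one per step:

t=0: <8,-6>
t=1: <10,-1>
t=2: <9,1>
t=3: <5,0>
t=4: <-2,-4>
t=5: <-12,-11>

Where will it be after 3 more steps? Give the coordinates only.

Taking differences between consecutive positions: <+2,+5>, <-1,+2>, <-4,-1>, <-7,-4>, <-10,-7>. These grow by <-3,-3> each step.
step 6: <-12,-11> + <-13,-10> → <-25,-21>
step 7: <-25,-21> + <-16,-13> → <-41,-34>
step 8: <-41,-34> + <-19,-16> → <-60,-50>

<-60,-50>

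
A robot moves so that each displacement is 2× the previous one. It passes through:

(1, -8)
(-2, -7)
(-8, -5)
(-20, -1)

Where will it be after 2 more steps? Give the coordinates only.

Step-to-step displacements: (-3, +1), (-6, +2), (-12, +4); each is 2× the previous.
step 4: (-20, -1) + (-24, +8) → (-44, 7)
step 5: (-44, 7) + (-48, +16) → (-92, 23)

(-92, 23)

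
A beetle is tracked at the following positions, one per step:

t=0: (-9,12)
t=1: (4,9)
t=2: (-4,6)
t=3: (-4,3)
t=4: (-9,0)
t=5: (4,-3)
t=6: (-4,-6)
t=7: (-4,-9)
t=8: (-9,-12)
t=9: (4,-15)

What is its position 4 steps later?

(4,-27)

The first coordinate repeats the cycle [-9, 4, -4, -4] with period 4; step 13 mod 4 = 1, giving 4.
The second coordinate changes by -3 each step, so at step 13 it is 12 + 13·(-3) = -27.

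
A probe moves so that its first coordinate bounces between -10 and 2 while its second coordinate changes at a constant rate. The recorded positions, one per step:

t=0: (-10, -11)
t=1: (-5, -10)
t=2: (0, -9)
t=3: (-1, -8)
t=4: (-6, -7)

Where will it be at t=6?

The first coordinate reflects between -10 and 2, moving 5 per step.
  step 5: -6 → -9
  step 6: -9 → -4
The second coordinate changes by +1 each step: at step 6 it is -5.

(-4, -5)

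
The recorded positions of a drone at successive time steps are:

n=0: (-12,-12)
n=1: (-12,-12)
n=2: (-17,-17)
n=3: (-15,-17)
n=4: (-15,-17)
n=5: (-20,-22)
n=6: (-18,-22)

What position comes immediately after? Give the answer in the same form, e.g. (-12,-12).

(-18,-22)

The moves between consecutive positions are (+0,+0), (-5,-5), (+2,+0), (+0,+0), (-5,-5), (+2,+0); they repeat the 3-cycle [(+0,+0), (-5,-5), (+2,+0)].
step 7: apply (+0,+0) → (-18,-22)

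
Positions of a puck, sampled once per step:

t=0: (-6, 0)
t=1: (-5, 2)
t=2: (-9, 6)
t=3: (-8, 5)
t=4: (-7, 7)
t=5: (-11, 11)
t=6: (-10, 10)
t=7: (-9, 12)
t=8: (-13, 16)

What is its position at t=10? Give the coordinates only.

Step-to-step displacements: (+1, +2), (-4, +4), (+1, -1), (+1, +2), (-4, +4), (+1, -1), (+1, +2), (-4, +4) — a repeating cycle of length 3.
step 9: apply (+1, -1) → (-12, 15)
step 10: apply (+1, +2) → (-11, 17)

(-11, 17)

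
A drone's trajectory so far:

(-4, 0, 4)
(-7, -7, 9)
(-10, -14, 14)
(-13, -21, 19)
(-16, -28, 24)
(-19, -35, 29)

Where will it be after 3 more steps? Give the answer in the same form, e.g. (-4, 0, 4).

(-28, -56, 44)

The position changes by (-3, -7, +5) every step.
step 6: (-19, -35, 29) + (-3, -7, +5) → (-22, -42, 34)
step 7: (-22, -42, 34) + (-3, -7, +5) → (-25, -49, 39)
step 8: (-25, -49, 39) + (-3, -7, +5) → (-28, -56, 44)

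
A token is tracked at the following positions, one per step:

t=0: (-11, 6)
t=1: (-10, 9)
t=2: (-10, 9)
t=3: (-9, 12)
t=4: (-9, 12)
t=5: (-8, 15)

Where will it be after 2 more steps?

(-7, 18)

The moves between consecutive positions are (+1, +3), (+0, +0), (+1, +3), (+0, +0), (+1, +3); they repeat the 2-cycle [(+1, +3), (+0, +0)].
step 6: apply (+0, +0) → (-8, 15)
step 7: apply (+1, +3) → (-7, 18)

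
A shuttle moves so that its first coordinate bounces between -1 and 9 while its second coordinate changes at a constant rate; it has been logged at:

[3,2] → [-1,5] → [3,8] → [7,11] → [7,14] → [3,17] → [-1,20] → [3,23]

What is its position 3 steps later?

[3,32]

The first coordinate travels 4 per step and bounces off the walls at -1 and 9.
  step 8: 3 → 7
  step 9: 7 → 7
  step 10: 7 → 3
The second coordinate changes by +3 each step: at step 10 it is 32.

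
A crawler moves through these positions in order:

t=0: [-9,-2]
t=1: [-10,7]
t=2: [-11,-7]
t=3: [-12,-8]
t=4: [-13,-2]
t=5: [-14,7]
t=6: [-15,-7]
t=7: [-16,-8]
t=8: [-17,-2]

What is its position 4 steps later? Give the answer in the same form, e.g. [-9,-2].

The first coordinate changes by -1 each step, so at step 12 it is -9 + 12·(-1) = -21.
The second coordinate repeats the cycle [-2, 7, -7, -8] with period 4; step 12 mod 4 = 0, giving -2.

[-21,-2]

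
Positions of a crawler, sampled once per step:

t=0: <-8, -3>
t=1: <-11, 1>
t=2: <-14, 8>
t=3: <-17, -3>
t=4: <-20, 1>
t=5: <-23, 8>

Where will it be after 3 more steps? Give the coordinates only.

First: linear, -3 per step → -32 at step 8.
Second: cycles through -3, 1, 8 every 3 steps. Step 8 lands at position 2 of the cycle → 8.

<-32, 8>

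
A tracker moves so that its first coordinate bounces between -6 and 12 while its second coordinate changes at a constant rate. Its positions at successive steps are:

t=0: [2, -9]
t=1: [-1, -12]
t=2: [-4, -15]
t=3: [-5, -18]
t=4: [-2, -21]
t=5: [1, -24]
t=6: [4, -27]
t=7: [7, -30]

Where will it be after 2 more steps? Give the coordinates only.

[11, -36]

The first coordinate travels 3 per step and bounces off the walls at -6 and 12.
  step 8: 7 → 10
  step 9: 10 → 11
The second coordinate changes by -3 each step: at step 9 it is -36.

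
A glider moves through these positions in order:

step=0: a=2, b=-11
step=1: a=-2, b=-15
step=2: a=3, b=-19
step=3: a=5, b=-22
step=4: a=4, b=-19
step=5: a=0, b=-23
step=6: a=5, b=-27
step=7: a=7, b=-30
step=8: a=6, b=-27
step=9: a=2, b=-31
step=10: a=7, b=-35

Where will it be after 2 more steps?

a=8, b=-35

Step-to-step displacements: (-4, -4), (+5, -4), (+2, -3), (-1, +3), (-4, -4), (+5, -4), (+2, -3), (-1, +3), (-4, -4), (+5, -4) — a repeating cycle of length 4.
step 11: apply (+2, -3) → a=9, b=-38
step 12: apply (-1, +3) → a=8, b=-35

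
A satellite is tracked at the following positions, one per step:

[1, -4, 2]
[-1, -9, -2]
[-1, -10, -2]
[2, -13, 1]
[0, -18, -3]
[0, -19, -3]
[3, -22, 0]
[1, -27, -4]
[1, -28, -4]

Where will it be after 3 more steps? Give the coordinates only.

[2, -37, -5]

The moves between consecutive positions are [-2, -5, -4], [+0, -1, +0], [+3, -3, +3], [-2, -5, -4], [+0, -1, +0], [+3, -3, +3], [-2, -5, -4], [+0, -1, +0]; they repeat the 3-cycle [[-2, -5, -4], [+0, -1, +0], [+3, -3, +3]].
step 9: apply [+3, -3, +3] → [4, -31, -1]
step 10: apply [-2, -5, -4] → [2, -36, -5]
step 11: apply [+0, -1, +0] → [2, -37, -5]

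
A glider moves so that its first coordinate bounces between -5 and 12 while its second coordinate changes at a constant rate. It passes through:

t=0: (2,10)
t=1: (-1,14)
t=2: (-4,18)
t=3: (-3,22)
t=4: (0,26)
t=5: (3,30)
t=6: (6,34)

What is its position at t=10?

The first coordinate travels 3 per step and bounces off the walls at -5 and 12.
  step 7: 6 → 9
  step 8: 9 → 12
  step 9: 12 → 9
  step 10: 9 → 6
The second coordinate changes by +4 each step: at step 10 it is 50.

(6,50)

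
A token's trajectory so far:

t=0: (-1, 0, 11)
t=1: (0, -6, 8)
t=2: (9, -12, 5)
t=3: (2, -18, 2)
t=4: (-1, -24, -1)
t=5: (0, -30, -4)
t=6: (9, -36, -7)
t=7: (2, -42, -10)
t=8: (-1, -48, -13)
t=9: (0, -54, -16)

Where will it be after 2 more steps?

(2, -66, -22)

The first coordinate repeats the cycle [-1, 0, 9, 2] with period 4; step 11 mod 4 = 3, giving 2.
The second coordinate changes by -6 each step, so at step 11 it is 0 + 11·(-6) = -66.
The third coordinate changes by -3 each step, so at step 11 it is 11 + 11·(-3) = -22.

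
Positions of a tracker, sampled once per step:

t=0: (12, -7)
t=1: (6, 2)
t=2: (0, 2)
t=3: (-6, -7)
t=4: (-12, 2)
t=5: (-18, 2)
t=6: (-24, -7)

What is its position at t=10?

The first coordinate changes by -6 each step, so at step 10 it is 12 + 10·(-6) = -48.
The second coordinate repeats the cycle [-7, 2, 2] with period 3; step 10 mod 3 = 1, giving 2.

(-48, 2)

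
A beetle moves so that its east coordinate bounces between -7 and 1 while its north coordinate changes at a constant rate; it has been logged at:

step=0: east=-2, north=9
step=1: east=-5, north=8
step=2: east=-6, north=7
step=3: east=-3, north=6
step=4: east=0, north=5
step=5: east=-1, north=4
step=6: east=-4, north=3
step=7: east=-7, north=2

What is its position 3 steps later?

east=0, north=-1

The east coordinate travels 3 per step and bounces off the walls at -7 and 1.
  step 8: -7 → -4
  step 9: -4 → -1
  step 10: -1 → 0
The north coordinate changes by -1 each step: at step 10 it is -1.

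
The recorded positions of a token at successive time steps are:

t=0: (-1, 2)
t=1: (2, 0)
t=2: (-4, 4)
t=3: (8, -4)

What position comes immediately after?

(-16, 12)

Consecutive displacements (+3, -2), (-6, +4), (+12, -8) scale by a factor of -2 each step.
step 4: (8, -4) + (-24, +16) → (-16, 12)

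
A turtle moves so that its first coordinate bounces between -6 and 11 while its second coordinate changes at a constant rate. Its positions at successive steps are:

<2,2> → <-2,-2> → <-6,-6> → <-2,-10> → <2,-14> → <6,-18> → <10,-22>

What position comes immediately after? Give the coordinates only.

The first coordinate reflects between -6 and 11, moving 4 per step.
  step 7: 10 → 8
The second coordinate changes by -4 each step: at step 7 it is -26.

<8,-26>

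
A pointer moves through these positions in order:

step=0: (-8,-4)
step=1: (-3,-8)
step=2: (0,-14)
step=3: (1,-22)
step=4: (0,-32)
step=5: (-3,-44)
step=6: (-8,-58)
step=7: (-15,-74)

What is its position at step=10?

First differences are (+5,-4), (+3,-6), (+1,-8), (-1,-10), (-3,-12), (-5,-14), (-7,-16); their common second difference is (-2,-2) (constant acceleration).
step 8: (-15,-74) + (-9,-18) → (-24,-92)
step 9: (-24,-92) + (-11,-20) → (-35,-112)
step 10: (-35,-112) + (-13,-22) → (-48,-134)

(-48,-134)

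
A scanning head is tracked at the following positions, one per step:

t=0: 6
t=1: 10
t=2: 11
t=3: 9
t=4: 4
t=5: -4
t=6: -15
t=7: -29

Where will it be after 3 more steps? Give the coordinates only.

Successive displacements: +4, +1, -2, -5, -8, -11, -14 — each changes by -3.
step 8: -29 − 17 → -46
step 9: -46 − 20 → -66
step 10: -66 − 23 → -89

-89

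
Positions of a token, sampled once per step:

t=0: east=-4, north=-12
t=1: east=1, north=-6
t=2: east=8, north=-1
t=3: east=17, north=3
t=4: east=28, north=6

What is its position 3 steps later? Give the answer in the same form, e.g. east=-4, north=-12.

east=73, north=9

Taking differences between consecutive positions: (+5,+6), (+7,+5), (+9,+4), (+11,+3). These grow by (+2,-1) each step.
step 5: east=28, north=6 + (+13,+2) → east=41, north=8
step 6: east=41, north=8 + (+15,+1) → east=56, north=9
step 7: east=56, north=9 + (+17,+0) → east=73, north=9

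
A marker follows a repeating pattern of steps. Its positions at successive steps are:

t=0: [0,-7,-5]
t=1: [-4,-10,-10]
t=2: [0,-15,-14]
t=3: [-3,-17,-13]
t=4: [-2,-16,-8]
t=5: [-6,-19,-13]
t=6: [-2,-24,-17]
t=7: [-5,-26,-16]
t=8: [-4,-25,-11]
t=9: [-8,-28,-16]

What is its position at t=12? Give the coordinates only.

[-6,-34,-14]

Differencing gives [-4,-3,-5], [+4,-5,-4], [-3,-2,+1], [+1,+1,+5], [-4,-3,-5], [+4,-5,-4], [-3,-2,+1], [+1,+1,+5], [-4,-3,-5]. This is the pattern [-4,-3,-5], [+4,-5,-4], [-3,-2,+1], [+1,+1,+5] repeated.
step 10: apply [+4,-5,-4] → [-4,-33,-20]
step 11: apply [-3,-2,+1] → [-7,-35,-19]
step 12: apply [+1,+1,+5] → [-6,-34,-14]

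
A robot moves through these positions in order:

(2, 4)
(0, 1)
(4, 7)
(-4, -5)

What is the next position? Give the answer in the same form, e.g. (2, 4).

Step-to-step displacements: (-2, -3), (+4, +6), (-8, -12); each is -2× the previous.
step 4: (-4, -5) + (+16, +24) → (12, 19)

(12, 19)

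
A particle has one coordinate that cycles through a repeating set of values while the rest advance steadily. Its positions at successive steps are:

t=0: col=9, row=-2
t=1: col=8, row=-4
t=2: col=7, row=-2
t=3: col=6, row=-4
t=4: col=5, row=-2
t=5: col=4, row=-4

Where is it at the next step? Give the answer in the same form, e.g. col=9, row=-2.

col=3, row=-2

Col: linear, -1 per step → 3 at step 6.
Row: cycles through -2, -4 every 2 steps. Step 6 lands at position 0 of the cycle → -2.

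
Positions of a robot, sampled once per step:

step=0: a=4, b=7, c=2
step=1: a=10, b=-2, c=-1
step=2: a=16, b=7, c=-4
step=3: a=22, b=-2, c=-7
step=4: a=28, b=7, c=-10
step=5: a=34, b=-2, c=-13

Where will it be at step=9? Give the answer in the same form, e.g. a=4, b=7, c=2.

The a coordinate changes by +6 each step, so at step 9 it is 4 + 9·(6) = 58.
The b coordinate repeats the cycle [7, -2] with period 2; step 9 mod 2 = 1, giving -2.
The c coordinate changes by -3 each step, so at step 9 it is 2 + 9·(-3) = -25.

a=58, b=-2, c=-25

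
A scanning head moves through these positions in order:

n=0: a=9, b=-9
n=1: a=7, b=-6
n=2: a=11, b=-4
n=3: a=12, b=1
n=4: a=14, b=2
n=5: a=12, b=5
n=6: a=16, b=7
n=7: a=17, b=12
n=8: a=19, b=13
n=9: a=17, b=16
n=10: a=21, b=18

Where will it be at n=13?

The moves between consecutive positions are (-2,+3), (+4,+2), (+1,+5), (+2,+1), (-2,+3), (+4,+2), (+1,+5), (+2,+1), (-2,+3), (+4,+2); they repeat the 4-cycle [(-2,+3), (+4,+2), (+1,+5), (+2,+1)].
step 11: apply (+1,+5) → a=22, b=23
step 12: apply (+2,+1) → a=24, b=24
step 13: apply (-2,+3) → a=22, b=27

a=22, b=27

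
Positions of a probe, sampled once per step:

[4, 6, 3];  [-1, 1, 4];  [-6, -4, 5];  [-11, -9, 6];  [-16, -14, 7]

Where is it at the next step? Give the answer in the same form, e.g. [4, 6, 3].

Constant displacement of [-5, -5, +1] per step.
step 5: [-16, -14, 7] + [-5, -5, +1] → [-21, -19, 8]

[-21, -19, 8]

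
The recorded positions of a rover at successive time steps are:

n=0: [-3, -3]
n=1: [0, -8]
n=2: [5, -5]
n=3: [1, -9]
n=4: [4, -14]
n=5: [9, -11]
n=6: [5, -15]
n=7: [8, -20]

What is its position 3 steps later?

Step-to-step displacements: [+3, -5], [+5, +3], [-4, -4], [+3, -5], [+5, +3], [-4, -4], [+3, -5] — a repeating cycle of length 3.
step 8: apply [+5, +3] → [13, -17]
step 9: apply [-4, -4] → [9, -21]
step 10: apply [+3, -5] → [12, -26]

[12, -26]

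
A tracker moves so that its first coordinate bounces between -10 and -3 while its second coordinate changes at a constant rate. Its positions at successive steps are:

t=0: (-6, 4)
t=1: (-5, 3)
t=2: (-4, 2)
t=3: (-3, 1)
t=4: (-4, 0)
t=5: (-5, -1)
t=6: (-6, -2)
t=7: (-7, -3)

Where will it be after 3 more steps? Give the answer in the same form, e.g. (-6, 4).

The first coordinate reflects between -10 and -3, moving 1 per step.
  step 8: -7 → -8
  step 9: -8 → -9
  step 10: -9 → -10
The second coordinate changes by -1 each step: at step 10 it is -6.

(-10, -6)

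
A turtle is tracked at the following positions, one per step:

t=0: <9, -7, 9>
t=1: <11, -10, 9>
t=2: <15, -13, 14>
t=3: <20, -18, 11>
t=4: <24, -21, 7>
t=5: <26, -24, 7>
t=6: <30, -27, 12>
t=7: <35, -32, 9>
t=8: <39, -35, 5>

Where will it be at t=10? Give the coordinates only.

Differencing gives <+2, -3, +0>, <+4, -3, +5>, <+5, -5, -3>, <+4, -3, -4>, <+2, -3, +0>, <+4, -3, +5>, <+5, -5, -3>, <+4, -3, -4>. This is the pattern <+2, -3, +0>, <+4, -3, +5>, <+5, -5, -3>, <+4, -3, -4> repeated.
step 9: apply <+2, -3, +0> → <41, -38, 5>
step 10: apply <+4, -3, +5> → <45, -41, 10>

<45, -41, 10>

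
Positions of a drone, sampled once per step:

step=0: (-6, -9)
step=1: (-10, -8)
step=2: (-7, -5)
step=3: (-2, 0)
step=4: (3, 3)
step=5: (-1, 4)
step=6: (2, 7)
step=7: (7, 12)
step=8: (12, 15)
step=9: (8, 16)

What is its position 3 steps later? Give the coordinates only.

The moves between consecutive positions are (-4, +1), (+3, +3), (+5, +5), (+5, +3), (-4, +1), (+3, +3), (+5, +5), (+5, +3), (-4, +1); they repeat the 4-cycle [(-4, +1), (+3, +3), (+5, +5), (+5, +3)].
step 10: apply (+3, +3) → (11, 19)
step 11: apply (+5, +5) → (16, 24)
step 12: apply (+5, +3) → (21, 27)

(21, 27)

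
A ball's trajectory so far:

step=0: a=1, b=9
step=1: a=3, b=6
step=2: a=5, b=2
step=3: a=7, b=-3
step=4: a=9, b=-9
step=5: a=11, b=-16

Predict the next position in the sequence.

First differences are (+2, -3), (+2, -4), (+2, -5), (+2, -6), (+2, -7); their common second difference is (+0, -1) (constant acceleration).
step 6: a=11, b=-16 + (+2, -8) → a=13, b=-24

a=13, b=-24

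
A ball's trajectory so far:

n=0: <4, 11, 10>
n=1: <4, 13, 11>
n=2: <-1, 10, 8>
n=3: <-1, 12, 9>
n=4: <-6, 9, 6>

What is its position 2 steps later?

<-11, 8, 4>

Step-to-step displacements: <+0, +2, +1>, <-5, -3, -3>, <+0, +2, +1>, <-5, -3, -3> — a repeating cycle of length 2.
step 5: apply <+0, +2, +1> → <-6, 11, 7>
step 6: apply <-5, -3, -3> → <-11, 8, 4>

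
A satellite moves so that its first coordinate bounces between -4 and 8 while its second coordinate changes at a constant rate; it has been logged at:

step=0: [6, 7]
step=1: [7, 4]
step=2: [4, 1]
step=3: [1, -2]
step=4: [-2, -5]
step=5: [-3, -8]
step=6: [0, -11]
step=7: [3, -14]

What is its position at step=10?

The first coordinate reflects between -4 and 8, moving 3 per step.
  step 8: 3 → 6
  step 9: 6 → 7
  step 10: 7 → 4
The second coordinate changes by -3 each step: at step 10 it is -23.

[4, -23]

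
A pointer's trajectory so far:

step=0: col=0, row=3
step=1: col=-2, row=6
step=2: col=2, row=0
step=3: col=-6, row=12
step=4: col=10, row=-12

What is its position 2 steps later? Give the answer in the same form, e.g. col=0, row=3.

col=42, row=-60

The jumps are (-2,+3), (+4,-6), (-8,+12), (+16,-24) — a geometric progression with ratio -2.
step 5: col=10, row=-12 + (-32,+48) → col=-22, row=36
step 6: col=-22, row=36 + (+64,-96) → col=42, row=-60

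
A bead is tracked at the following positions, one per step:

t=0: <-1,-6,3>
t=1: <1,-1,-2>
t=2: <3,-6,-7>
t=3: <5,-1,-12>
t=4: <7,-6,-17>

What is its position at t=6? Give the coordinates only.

First: linear, +2 per step → 11 at step 6.
Second: cycles through -6, -1 every 2 steps. Step 6 lands at position 0 of the cycle → -6.
Third: linear, -5 per step → -27 at step 6.

<11,-6,-27>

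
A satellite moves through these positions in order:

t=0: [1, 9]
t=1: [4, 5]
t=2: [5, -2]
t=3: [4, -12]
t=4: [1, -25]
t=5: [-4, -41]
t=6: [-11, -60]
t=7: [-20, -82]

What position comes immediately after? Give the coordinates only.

[-31, -107]

First differences are [+3, -4], [+1, -7], [-1, -10], [-3, -13], [-5, -16], [-7, -19], [-9, -22]; their common second difference is [-2, -3] (constant acceleration).
step 8: [-20, -82] + [-11, -25] → [-31, -107]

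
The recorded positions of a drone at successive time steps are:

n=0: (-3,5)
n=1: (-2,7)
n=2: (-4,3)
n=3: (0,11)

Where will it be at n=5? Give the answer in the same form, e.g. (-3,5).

(8,27)

Consecutive displacements (+1,+2), (-2,-4), (+4,+8) scale by a factor of -2 each step.
step 4: (0,11) + (-8,-16) → (-8,-5)
step 5: (-8,-5) + (+16,+32) → (8,27)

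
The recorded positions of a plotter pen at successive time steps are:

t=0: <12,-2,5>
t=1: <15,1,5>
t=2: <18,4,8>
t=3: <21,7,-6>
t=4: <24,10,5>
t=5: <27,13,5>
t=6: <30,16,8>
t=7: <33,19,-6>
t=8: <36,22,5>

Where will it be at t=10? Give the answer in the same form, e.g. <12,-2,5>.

First: linear, +3 per step → 42 at step 10.
Second: linear, +3 per step → 28 at step 10.
Third: cycles through 5, 5, 8, -6 every 4 steps. Step 10 lands at position 2 of the cycle → 8.

<42,28,8>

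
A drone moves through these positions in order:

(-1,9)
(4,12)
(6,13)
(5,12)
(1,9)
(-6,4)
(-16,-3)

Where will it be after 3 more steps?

(-64,-36)

Taking differences between consecutive positions: (+5,+3), (+2,+1), (-1,-1), (-4,-3), (-7,-5), (-10,-7). These grow by (-3,-2) each step.
step 7: (-16,-3) + (-13,-9) → (-29,-12)
step 8: (-29,-12) + (-16,-11) → (-45,-23)
step 9: (-45,-23) + (-19,-13) → (-64,-36)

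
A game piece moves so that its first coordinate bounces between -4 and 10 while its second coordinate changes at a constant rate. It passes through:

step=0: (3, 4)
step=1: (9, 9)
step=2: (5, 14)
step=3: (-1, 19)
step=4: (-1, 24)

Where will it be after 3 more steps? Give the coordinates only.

(3, 39)

The first coordinate travels 6 per step and bounces off the walls at -4 and 10.
  step 5: -1 → 5
  step 6: 5 → 9
  step 7: 9 → 3
The second coordinate changes by +5 each step: at step 7 it is 39.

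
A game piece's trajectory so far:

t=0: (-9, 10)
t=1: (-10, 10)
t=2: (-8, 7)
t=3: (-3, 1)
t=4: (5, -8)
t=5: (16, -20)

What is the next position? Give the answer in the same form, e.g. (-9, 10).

(30, -35)

Taking differences between consecutive positions: (-1, +0), (+2, -3), (+5, -6), (+8, -9), (+11, -12). These grow by (+3, -3) each step.
step 6: (16, -20) + (+14, -15) → (30, -35)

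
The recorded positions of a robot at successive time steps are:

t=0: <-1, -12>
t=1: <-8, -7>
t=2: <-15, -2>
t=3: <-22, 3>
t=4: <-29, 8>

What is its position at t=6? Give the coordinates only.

Each step adds <-7, +5> to the position.
step 5: <-29, 8> + <-7, +5> → <-36, 13>
step 6: <-36, 13> + <-7, +5> → <-43, 18>

<-43, 18>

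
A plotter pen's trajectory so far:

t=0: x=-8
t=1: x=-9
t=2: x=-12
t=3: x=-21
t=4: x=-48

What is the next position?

The jumps are -1, -3, -9, -27 — a geometric progression with ratio 3.
step 5: -48 − 81 → x=-129

x=-129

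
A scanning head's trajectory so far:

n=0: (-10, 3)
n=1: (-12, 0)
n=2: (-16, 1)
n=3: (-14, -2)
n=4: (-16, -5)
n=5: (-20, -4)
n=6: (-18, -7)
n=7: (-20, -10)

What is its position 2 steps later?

The moves between consecutive positions are (-2, -3), (-4, +1), (+2, -3), (-2, -3), (-4, +1), (+2, -3), (-2, -3); they repeat the 3-cycle [(-2, -3), (-4, +1), (+2, -3)].
step 8: apply (-4, +1) → (-24, -9)
step 9: apply (+2, -3) → (-22, -12)

(-22, -12)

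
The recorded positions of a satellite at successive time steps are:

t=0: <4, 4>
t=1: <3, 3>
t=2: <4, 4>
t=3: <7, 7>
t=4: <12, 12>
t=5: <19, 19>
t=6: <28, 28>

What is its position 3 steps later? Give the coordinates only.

Taking differences between consecutive positions: <-1, -1>, <+1, +1>, <+3, +3>, <+5, +5>, <+7, +7>, <+9, +9>. These grow by <+2, +2> each step.
step 7: <28, 28> + <+11, +11> → <39, 39>
step 8: <39, 39> + <+13, +13> → <52, 52>
step 9: <52, 52> + <+15, +15> → <67, 67>

<67, 67>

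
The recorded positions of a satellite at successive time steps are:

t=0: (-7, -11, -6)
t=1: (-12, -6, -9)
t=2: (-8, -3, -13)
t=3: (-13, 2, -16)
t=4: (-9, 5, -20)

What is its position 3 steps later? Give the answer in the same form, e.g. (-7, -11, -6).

(-15, 18, -30)

The moves between consecutive positions are (-5, +5, -3), (+4, +3, -4), (-5, +5, -3), (+4, +3, -4); they repeat the 2-cycle [(-5, +5, -3), (+4, +3, -4)].
step 5: apply (-5, +5, -3) → (-14, 10, -23)
step 6: apply (+4, +3, -4) → (-10, 13, -27)
step 7: apply (-5, +5, -3) → (-15, 18, -30)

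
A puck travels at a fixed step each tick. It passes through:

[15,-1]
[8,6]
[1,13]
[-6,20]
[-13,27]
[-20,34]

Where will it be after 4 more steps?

[-48,62]

The position changes by [-7,+7] every step.
step 6: [-20,34] + [-7,+7] → [-27,41]
step 7: [-27,41] + [-7,+7] → [-34,48]
step 8: [-34,48] + [-7,+7] → [-41,55]
step 9: [-41,55] + [-7,+7] → [-48,62]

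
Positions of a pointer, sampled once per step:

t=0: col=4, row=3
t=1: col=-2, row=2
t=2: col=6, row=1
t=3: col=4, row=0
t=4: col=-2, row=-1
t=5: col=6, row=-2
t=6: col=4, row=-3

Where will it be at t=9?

Col: cycles through 4, -2, 6 every 3 steps. Step 9 lands at position 0 of the cycle → 4.
Row: linear, -1 per step → -6 at step 9.

col=4, row=-6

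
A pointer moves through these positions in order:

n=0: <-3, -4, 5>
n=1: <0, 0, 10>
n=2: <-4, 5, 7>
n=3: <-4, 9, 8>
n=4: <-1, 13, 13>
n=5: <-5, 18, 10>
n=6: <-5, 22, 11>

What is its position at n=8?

Differencing gives <+3, +4, +5>, <-4, +5, -3>, <+0, +4, +1>, <+3, +4, +5>, <-4, +5, -3>, <+0, +4, +1>. This is the pattern <+3, +4, +5>, <-4, +5, -3>, <+0, +4, +1> repeated.
step 7: apply <+3, +4, +5> → <-2, 26, 16>
step 8: apply <-4, +5, -3> → <-6, 31, 13>

<-6, 31, 13>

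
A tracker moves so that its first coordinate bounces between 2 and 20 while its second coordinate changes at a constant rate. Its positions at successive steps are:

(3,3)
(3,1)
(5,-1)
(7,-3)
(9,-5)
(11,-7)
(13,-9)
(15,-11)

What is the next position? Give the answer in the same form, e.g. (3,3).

(17,-13)

The first coordinate travels 2 per step and bounces off the walls at 2 and 20.
  step 8: 15 → 17
The second coordinate changes by -2 each step: at step 8 it is -13.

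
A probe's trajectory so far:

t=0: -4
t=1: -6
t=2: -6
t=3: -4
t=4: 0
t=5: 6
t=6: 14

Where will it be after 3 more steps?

50

Taking differences between consecutive positions: -2, +0, +2, +4, +6, +8. These grow by +2 each step.
step 7: 14 + 10 → 24
step 8: 24 + 12 → 36
step 9: 36 + 14 → 50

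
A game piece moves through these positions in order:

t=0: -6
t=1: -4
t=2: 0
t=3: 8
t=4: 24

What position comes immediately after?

Step-to-step displacements: +2, +4, +8, +16; each is 2× the previous.
step 5: 24 + 32 → 56

56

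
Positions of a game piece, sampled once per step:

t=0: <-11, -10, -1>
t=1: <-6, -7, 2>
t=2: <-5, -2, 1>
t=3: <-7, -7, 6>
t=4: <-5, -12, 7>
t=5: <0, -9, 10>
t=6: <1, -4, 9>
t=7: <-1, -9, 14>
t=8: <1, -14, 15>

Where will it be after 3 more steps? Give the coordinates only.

Step-to-step displacements: <+5, +3, +3>, <+1, +5, -1>, <-2, -5, +5>, <+2, -5, +1>, <+5, +3, +3>, <+1, +5, -1>, <-2, -5, +5>, <+2, -5, +1> — a repeating cycle of length 4.
step 9: apply <+5, +3, +3> → <6, -11, 18>
step 10: apply <+1, +5, -1> → <7, -6, 17>
step 11: apply <-2, -5, +5> → <5, -11, 22>

<5, -11, 22>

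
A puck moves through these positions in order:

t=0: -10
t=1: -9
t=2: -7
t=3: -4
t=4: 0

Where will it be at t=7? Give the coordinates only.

First differences are +1, +2, +3, +4; their common second difference is +1 (constant acceleration).
step 5: 0 + 5 → 5
step 6: 5 + 6 → 11
step 7: 11 + 7 → 18

18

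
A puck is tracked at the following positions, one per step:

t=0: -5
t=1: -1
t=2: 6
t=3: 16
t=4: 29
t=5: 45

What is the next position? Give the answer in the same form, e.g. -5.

Taking differences between consecutive positions: +4, +7, +10, +13, +16. These grow by +3 each step.
step 6: 45 + 19 → 64

64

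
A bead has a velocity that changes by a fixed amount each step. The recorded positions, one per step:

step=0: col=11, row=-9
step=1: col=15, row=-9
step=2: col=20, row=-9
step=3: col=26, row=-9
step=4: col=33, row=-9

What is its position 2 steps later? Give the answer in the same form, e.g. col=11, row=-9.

Taking differences between consecutive positions: (+4, +0), (+5, +0), (+6, +0), (+7, +0). These grow by (+1, +0) each step.
step 5: col=33, row=-9 + (+8, +0) → col=41, row=-9
step 6: col=41, row=-9 + (+9, +0) → col=50, row=-9

col=50, row=-9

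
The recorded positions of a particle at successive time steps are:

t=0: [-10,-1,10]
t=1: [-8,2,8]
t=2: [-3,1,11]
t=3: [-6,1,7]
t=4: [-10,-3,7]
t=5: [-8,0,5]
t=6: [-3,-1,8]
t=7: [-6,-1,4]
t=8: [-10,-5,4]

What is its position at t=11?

[-6,-3,1]

The moves between consecutive positions are [+2,+3,-2], [+5,-1,+3], [-3,+0,-4], [-4,-4,+0], [+2,+3,-2], [+5,-1,+3], [-3,+0,-4], [-4,-4,+0]; they repeat the 4-cycle [[+2,+3,-2], [+5,-1,+3], [-3,+0,-4], [-4,-4,+0]].
step 9: apply [+2,+3,-2] → [-8,-2,2]
step 10: apply [+5,-1,+3] → [-3,-3,5]
step 11: apply [-3,+0,-4] → [-6,-3,1]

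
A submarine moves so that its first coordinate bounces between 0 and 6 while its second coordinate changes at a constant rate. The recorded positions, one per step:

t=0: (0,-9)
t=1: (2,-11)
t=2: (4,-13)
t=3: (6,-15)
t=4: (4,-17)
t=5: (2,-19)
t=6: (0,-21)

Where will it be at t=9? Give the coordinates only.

The first coordinate travels 2 per step and bounces off the walls at 0 and 6.
  step 7: 0 → 2
  step 8: 2 → 4
  step 9: 4 → 6
The second coordinate changes by -2 each step: at step 9 it is -27.

(6,-27)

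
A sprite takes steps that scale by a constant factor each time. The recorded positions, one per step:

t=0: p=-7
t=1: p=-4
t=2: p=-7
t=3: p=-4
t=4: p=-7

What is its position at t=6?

p=-7

Consecutive displacements +3, -3, +3, -3 scale by a factor of -1 each step.
step 5: -7 + 3 → p=-4
step 6: -4 − 3 → p=-7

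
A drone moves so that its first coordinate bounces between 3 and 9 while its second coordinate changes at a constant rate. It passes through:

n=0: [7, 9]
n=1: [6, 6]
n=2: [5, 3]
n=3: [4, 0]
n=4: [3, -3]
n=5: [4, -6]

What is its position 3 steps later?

[7, -15]

The first coordinate reflects between 3 and 9, moving 1 per step.
  step 6: 4 → 5
  step 7: 5 → 6
  step 8: 6 → 7
The second coordinate changes by -3 each step: at step 8 it is -15.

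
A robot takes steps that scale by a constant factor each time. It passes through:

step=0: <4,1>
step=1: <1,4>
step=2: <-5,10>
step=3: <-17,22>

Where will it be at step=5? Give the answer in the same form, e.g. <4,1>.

<-89,94>

Step-to-step displacements: <-3,+3>, <-6,+6>, <-12,+12>; each is 2× the previous.
step 4: <-17,22> + <-24,+24> → <-41,46>
step 5: <-41,46> + <-48,+48> → <-89,94>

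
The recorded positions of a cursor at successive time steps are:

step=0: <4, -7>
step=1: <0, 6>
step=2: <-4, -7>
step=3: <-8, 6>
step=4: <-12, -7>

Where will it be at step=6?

The first coordinate changes by -4 each step, so at step 6 it is 4 + 6·(-4) = -20.
The second coordinate repeats the cycle [-7, 6] with period 2; step 6 mod 2 = 0, giving -7.

<-20, -7>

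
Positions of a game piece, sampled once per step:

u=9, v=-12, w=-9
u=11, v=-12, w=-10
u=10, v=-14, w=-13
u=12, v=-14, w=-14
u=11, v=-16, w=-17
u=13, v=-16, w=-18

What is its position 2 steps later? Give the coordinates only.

u=14, v=-18, w=-22

Differencing gives (+2, +0, -1), (-1, -2, -3), (+2, +0, -1), (-1, -2, -3), (+2, +0, -1). This is the pattern (+2, +0, -1), (-1, -2, -3) repeated.
step 6: apply (-1, -2, -3) → u=12, v=-18, w=-21
step 7: apply (+2, +0, -1) → u=14, v=-18, w=-22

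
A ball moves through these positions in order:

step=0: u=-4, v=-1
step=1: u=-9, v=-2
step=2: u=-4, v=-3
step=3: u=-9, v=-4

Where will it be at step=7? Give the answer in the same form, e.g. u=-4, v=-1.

u=-9, v=-8

The u coordinate repeats the cycle [-4, -9] with period 2; step 7 mod 2 = 1, giving -9.
The v coordinate changes by -1 each step, so at step 7 it is -1 + 7·(-1) = -8.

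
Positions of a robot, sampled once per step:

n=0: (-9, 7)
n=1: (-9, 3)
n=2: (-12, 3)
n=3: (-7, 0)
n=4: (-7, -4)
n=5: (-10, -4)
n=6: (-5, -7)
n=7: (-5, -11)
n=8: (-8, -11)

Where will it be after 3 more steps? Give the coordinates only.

(-6, -18)

Step-to-step displacements: (+0, -4), (-3, +0), (+5, -3), (+0, -4), (-3, +0), (+5, -3), (+0, -4), (-3, +0) — a repeating cycle of length 3.
step 9: apply (+5, -3) → (-3, -14)
step 10: apply (+0, -4) → (-3, -18)
step 11: apply (-3, +0) → (-6, -18)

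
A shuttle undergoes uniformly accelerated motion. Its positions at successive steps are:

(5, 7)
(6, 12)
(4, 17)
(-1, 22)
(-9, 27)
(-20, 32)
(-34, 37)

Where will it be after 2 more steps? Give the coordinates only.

Taking differences between consecutive positions: (+1, +5), (-2, +5), (-5, +5), (-8, +5), (-11, +5), (-14, +5). These grow by (-3, +0) each step.
step 7: (-34, 37) + (-17, +5) → (-51, 42)
step 8: (-51, 42) + (-20, +5) → (-71, 47)

(-71, 47)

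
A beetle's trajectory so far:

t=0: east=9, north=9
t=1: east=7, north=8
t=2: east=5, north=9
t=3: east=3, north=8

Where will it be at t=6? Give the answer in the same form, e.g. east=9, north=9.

east=-3, north=9

East: linear, -2 per step → -3 at step 6.
North: cycles through 9, 8 every 2 steps. Step 6 lands at position 0 of the cycle → 9.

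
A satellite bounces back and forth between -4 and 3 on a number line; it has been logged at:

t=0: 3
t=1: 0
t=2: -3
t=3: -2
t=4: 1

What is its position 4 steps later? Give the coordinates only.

-1

The value reflects between -4 and 3, moving 3 per step.
  step 5: 1 → 2
  step 6: 2 → -1
  step 7: -1 → -4
  step 8: -4 → -1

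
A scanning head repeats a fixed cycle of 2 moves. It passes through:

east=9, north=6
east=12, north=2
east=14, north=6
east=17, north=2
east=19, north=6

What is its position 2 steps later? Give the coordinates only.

Step-to-step displacements: (+3, -4), (+2, +4), (+3, -4), (+2, +4) — a repeating cycle of length 2.
step 5: apply (+3, -4) → east=22, north=2
step 6: apply (+2, +4) → east=24, north=6

east=24, north=6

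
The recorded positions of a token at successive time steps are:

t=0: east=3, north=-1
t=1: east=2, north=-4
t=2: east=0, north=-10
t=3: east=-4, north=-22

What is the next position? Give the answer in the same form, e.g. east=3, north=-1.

Consecutive displacements (-1,-3), (-2,-6), (-4,-12) scale by a factor of 2 each step.
step 4: east=-4, north=-22 + (-8,-24) → east=-12, north=-46

east=-12, north=-46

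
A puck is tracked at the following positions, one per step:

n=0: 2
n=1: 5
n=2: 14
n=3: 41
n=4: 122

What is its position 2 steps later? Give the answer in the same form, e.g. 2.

Step-to-step displacements: +3, +9, +27, +81; each is 3× the previous.
step 5: 122 + 243 → 365
step 6: 365 + 729 → 1094

1094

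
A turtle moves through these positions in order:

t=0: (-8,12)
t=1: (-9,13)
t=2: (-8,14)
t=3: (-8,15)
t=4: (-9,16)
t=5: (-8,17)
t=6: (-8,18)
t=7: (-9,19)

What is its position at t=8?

First: cycles through -8, -9, -8 every 3 steps. Step 8 lands at position 2 of the cycle → -8.
Second: linear, +1 per step → 20 at step 8.

(-8,20)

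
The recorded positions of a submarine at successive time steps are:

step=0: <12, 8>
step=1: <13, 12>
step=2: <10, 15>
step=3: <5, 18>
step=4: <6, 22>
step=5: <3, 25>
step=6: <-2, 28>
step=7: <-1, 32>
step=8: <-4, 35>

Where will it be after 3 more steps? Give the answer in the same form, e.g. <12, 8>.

Differencing gives <+1, +4>, <-3, +3>, <-5, +3>, <+1, +4>, <-3, +3>, <-5, +3>, <+1, +4>, <-3, +3>. This is the pattern <+1, +4>, <-3, +3>, <-5, +3> repeated.
step 9: apply <-5, +3> → <-9, 38>
step 10: apply <+1, +4> → <-8, 42>
step 11: apply <-3, +3> → <-11, 45>

<-11, 45>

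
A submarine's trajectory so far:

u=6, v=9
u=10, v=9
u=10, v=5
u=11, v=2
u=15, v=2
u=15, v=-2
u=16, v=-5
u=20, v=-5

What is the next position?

u=20, v=-9

Step-to-step displacements: (+4, +0), (+0, -4), (+1, -3), (+4, +0), (+0, -4), (+1, -3), (+4, +0) — a repeating cycle of length 3.
step 8: apply (+0, -4) → u=20, v=-9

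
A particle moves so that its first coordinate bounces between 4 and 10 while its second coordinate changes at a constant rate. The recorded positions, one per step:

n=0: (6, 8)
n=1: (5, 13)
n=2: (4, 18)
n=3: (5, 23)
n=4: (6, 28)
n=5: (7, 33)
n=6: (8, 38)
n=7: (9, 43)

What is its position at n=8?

(10, 48)

The first coordinate travels 1 per step and bounces off the walls at 4 and 10.
  step 8: 9 → 10
The second coordinate changes by +5 each step: at step 8 it is 48.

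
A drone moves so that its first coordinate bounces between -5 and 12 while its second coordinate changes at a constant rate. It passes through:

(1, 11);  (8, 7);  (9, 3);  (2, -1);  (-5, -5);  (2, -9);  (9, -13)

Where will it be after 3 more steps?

(-4, -25)

The first coordinate travels 7 per step and bounces off the walls at -5 and 12.
  step 7: 9 → 8
  step 8: 8 → 1
  step 9: 1 → -4
The second coordinate changes by -4 each step: at step 9 it is -25.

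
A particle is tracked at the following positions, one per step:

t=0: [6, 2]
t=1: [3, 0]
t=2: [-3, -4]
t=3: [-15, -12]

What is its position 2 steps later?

[-87, -60]

The jumps are [-3, -2], [-6, -4], [-12, -8] — a geometric progression with ratio 2.
step 4: [-15, -12] + [-24, -16] → [-39, -28]
step 5: [-39, -28] + [-48, -32] → [-87, -60]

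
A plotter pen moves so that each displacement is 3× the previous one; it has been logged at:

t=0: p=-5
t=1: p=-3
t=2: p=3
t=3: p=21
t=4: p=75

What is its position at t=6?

Step-to-step displacements: +2, +6, +18, +54; each is 3× the previous.
step 5: 75 + 162 → p=237
step 6: 237 + 486 → p=723

p=723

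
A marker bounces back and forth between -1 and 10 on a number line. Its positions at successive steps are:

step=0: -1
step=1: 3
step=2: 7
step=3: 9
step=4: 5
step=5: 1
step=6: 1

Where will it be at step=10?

The value travels 4 per step and bounces off the walls at -1 and 10.
  step 7: 1 → 5
  step 8: 5 → 9
  step 9: 9 → 7
  step 10: 7 → 3

3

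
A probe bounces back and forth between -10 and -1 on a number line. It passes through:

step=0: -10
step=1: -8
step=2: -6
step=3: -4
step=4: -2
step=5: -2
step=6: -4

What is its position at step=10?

The value reflects between -10 and -1, moving 2 per step.
  step 7: -4 → -6
  step 8: -6 → -8
  step 9: -8 → -10
  step 10: -10 → -8

-8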